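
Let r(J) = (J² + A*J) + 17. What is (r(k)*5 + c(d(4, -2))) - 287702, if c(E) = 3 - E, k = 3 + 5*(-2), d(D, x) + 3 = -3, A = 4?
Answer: -287503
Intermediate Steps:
d(D, x) = -6 (d(D, x) = -3 - 3 = -6)
k = -7 (k = 3 - 10 = -7)
r(J) = 17 + J² + 4*J (r(J) = (J² + 4*J) + 17 = 17 + J² + 4*J)
(r(k)*5 + c(d(4, -2))) - 287702 = ((17 + (-7)² + 4*(-7))*5 + (3 - 1*(-6))) - 287702 = ((17 + 49 - 28)*5 + (3 + 6)) - 287702 = (38*5 + 9) - 287702 = (190 + 9) - 287702 = 199 - 287702 = -287503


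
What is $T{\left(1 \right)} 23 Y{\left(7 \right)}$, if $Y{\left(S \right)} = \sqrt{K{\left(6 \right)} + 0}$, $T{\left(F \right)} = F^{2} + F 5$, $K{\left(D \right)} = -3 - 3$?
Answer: $138 i \sqrt{6} \approx 338.03 i$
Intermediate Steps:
$K{\left(D \right)} = -6$
$T{\left(F \right)} = F^{2} + 5 F$
$Y{\left(S \right)} = i \sqrt{6}$ ($Y{\left(S \right)} = \sqrt{-6 + 0} = \sqrt{-6} = i \sqrt{6}$)
$T{\left(1 \right)} 23 Y{\left(7 \right)} = 1 \left(5 + 1\right) 23 i \sqrt{6} = 1 \cdot 6 \cdot 23 i \sqrt{6} = 6 \cdot 23 i \sqrt{6} = 138 i \sqrt{6}$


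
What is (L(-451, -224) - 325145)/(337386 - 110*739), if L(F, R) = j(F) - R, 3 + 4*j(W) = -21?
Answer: -324927/256096 ≈ -1.2688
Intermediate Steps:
j(W) = -6 (j(W) = -¾ + (¼)*(-21) = -¾ - 21/4 = -6)
L(F, R) = -6 - R
(L(-451, -224) - 325145)/(337386 - 110*739) = ((-6 - 1*(-224)) - 325145)/(337386 - 110*739) = ((-6 + 224) - 325145)/(337386 - 81290) = (218 - 325145)/256096 = -324927*1/256096 = -324927/256096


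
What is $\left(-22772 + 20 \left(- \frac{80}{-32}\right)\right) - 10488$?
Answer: $-33210$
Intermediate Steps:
$\left(-22772 + 20 \left(- \frac{80}{-32}\right)\right) - 10488 = \left(-22772 + 20 \left(\left(-80\right) \left(- \frac{1}{32}\right)\right)\right) - 10488 = \left(-22772 + 20 \cdot \frac{5}{2}\right) - 10488 = \left(-22772 + 50\right) - 10488 = -22722 - 10488 = -33210$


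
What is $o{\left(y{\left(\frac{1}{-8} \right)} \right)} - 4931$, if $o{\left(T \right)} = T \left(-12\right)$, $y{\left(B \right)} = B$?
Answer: $- \frac{9859}{2} \approx -4929.5$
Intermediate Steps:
$o{\left(T \right)} = - 12 T$
$o{\left(y{\left(\frac{1}{-8} \right)} \right)} - 4931 = - \frac{12}{-8} - 4931 = \left(-12\right) \left(- \frac{1}{8}\right) - 4931 = \frac{3}{2} - 4931 = - \frac{9859}{2}$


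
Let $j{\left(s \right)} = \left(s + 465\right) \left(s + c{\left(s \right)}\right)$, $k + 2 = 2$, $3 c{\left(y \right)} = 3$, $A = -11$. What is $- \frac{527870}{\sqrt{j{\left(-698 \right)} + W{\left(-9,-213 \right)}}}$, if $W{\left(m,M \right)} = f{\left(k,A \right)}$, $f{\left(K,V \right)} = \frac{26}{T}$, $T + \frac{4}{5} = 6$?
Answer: $- \frac{263935 \sqrt{162406}}{81203} \approx -1309.9$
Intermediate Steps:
$T = \frac{26}{5}$ ($T = - \frac{4}{5} + 6 = \frac{26}{5} \approx 5.2$)
$c{\left(y \right)} = 1$ ($c{\left(y \right)} = \frac{1}{3} \cdot 3 = 1$)
$k = 0$ ($k = -2 + 2 = 0$)
$f{\left(K,V \right)} = 5$ ($f{\left(K,V \right)} = \frac{26}{\frac{26}{5}} = 26 \cdot \frac{5}{26} = 5$)
$W{\left(m,M \right)} = 5$
$j{\left(s \right)} = \left(1 + s\right) \left(465 + s\right)$ ($j{\left(s \right)} = \left(s + 465\right) \left(s + 1\right) = \left(465 + s\right) \left(1 + s\right) = \left(1 + s\right) \left(465 + s\right)$)
$- \frac{527870}{\sqrt{j{\left(-698 \right)} + W{\left(-9,-213 \right)}}} = - \frac{527870}{\sqrt{\left(465 + \left(-698\right)^{2} + 466 \left(-698\right)\right) + 5}} = - \frac{527870}{\sqrt{\left(465 + 487204 - 325268\right) + 5}} = - \frac{527870}{\sqrt{162401 + 5}} = - \frac{527870}{\sqrt{162406}} = - 527870 \frac{\sqrt{162406}}{162406} = - \frac{263935 \sqrt{162406}}{81203}$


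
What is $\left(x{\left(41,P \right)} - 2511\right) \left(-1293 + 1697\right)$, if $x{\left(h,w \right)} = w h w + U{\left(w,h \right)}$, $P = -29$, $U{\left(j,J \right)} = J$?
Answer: $12932444$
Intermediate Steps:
$x{\left(h,w \right)} = h + h w^{2}$ ($x{\left(h,w \right)} = w h w + h = h w w + h = h w^{2} + h = h + h w^{2}$)
$\left(x{\left(41,P \right)} - 2511\right) \left(-1293 + 1697\right) = \left(41 \left(1 + \left(-29\right)^{2}\right) - 2511\right) \left(-1293 + 1697\right) = \left(41 \left(1 + 841\right) - 2511\right) 404 = \left(41 \cdot 842 - 2511\right) 404 = \left(34522 - 2511\right) 404 = 32011 \cdot 404 = 12932444$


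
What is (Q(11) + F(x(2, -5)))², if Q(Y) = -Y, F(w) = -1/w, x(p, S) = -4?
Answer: 1849/16 ≈ 115.56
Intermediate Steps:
(Q(11) + F(x(2, -5)))² = (-1*11 - 1/(-4))² = (-11 - 1*(-¼))² = (-11 + ¼)² = (-43/4)² = 1849/16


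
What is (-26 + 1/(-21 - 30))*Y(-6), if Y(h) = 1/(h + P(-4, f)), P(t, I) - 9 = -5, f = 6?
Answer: 1327/102 ≈ 13.010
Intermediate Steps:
P(t, I) = 4 (P(t, I) = 9 - 5 = 4)
Y(h) = 1/(4 + h) (Y(h) = 1/(h + 4) = 1/(4 + h))
(-26 + 1/(-21 - 30))*Y(-6) = (-26 + 1/(-21 - 30))/(4 - 6) = (-26 + 1/(-51))/(-2) = (-26 - 1/51)*(-½) = -1327/51*(-½) = 1327/102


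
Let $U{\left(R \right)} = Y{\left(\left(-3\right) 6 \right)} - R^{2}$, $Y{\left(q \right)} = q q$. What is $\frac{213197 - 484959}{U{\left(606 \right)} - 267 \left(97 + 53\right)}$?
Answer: $\frac{135881}{203481} \approx 0.66778$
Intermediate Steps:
$Y{\left(q \right)} = q^{2}$
$U{\left(R \right)} = 324 - R^{2}$ ($U{\left(R \right)} = \left(\left(-3\right) 6\right)^{2} - R^{2} = \left(-18\right)^{2} - R^{2} = 324 - R^{2}$)
$\frac{213197 - 484959}{U{\left(606 \right)} - 267 \left(97 + 53\right)} = \frac{213197 - 484959}{\left(324 - 606^{2}\right) - 267 \left(97 + 53\right)} = - \frac{271762}{\left(324 - 367236\right) - 40050} = - \frac{271762}{-366912 - 40050} = - \frac{271762}{-406962} = \left(-271762\right) \left(- \frac{1}{406962}\right) = \frac{135881}{203481}$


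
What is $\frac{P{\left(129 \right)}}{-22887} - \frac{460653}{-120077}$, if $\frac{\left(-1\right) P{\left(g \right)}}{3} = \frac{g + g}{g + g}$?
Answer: $\frac{3514441814}{916067433} \approx 3.8364$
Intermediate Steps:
$P{\left(g \right)} = -3$ ($P{\left(g \right)} = - 3 \frac{g + g}{g + g} = - 3 \frac{2 g}{2 g} = - 3 \cdot 2 g \frac{1}{2 g} = \left(-3\right) 1 = -3$)
$\frac{P{\left(129 \right)}}{-22887} - \frac{460653}{-120077} = - \frac{3}{-22887} - \frac{460653}{-120077} = \left(-3\right) \left(- \frac{1}{22887}\right) - - \frac{460653}{120077} = \frac{1}{7629} + \frac{460653}{120077} = \frac{3514441814}{916067433}$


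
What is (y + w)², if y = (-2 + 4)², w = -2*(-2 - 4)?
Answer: 256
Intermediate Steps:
w = 12 (w = -2*(-6) = 12)
y = 4 (y = 2² = 4)
(y + w)² = (4 + 12)² = 16² = 256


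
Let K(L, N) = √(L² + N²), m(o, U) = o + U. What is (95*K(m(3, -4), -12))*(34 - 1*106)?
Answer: -6840*√145 ≈ -82365.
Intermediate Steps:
m(o, U) = U + o
(95*K(m(3, -4), -12))*(34 - 1*106) = (95*√((-4 + 3)² + (-12)²))*(34 - 1*106) = (95*√((-1)² + 144))*(34 - 106) = (95*√(1 + 144))*(-72) = (95*√145)*(-72) = -6840*√145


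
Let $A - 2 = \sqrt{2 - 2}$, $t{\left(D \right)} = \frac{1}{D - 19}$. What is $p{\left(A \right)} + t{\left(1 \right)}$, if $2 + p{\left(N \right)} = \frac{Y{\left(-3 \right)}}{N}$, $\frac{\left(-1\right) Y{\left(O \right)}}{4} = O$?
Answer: $\frac{71}{18} \approx 3.9444$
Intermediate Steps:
$t{\left(D \right)} = \frac{1}{-19 + D}$
$Y{\left(O \right)} = - 4 O$
$A = 2$ ($A = 2 + \sqrt{2 - 2} = 2 + \sqrt{0} = 2 + 0 = 2$)
$p{\left(N \right)} = -2 + \frac{12}{N}$ ($p{\left(N \right)} = -2 + \frac{\left(-4\right) \left(-3\right)}{N} = -2 + \frac{12}{N}$)
$p{\left(A \right)} + t{\left(1 \right)} = \left(-2 + \frac{12}{2}\right) + \frac{1}{-19 + 1} = \left(-2 + 12 \cdot \frac{1}{2}\right) + \frac{1}{-18} = \left(-2 + 6\right) - \frac{1}{18} = 4 - \frac{1}{18} = \frac{71}{18}$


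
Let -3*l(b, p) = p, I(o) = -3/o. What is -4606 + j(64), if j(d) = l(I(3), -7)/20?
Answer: -276353/60 ≈ -4605.9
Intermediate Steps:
l(b, p) = -p/3
j(d) = 7/60 (j(d) = -⅓*(-7)/20 = (7/3)*(1/20) = 7/60)
-4606 + j(64) = -4606 + 7/60 = -276353/60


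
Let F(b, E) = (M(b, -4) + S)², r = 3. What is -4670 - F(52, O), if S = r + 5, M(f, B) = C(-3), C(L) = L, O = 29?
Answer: -4695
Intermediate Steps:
M(f, B) = -3
S = 8 (S = 3 + 5 = 8)
F(b, E) = 25 (F(b, E) = (-3 + 8)² = 5² = 25)
-4670 - F(52, O) = -4670 - 1*25 = -4670 - 25 = -4695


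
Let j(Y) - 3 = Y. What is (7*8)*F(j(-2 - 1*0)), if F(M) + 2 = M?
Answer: -56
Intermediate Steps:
j(Y) = 3 + Y
F(M) = -2 + M
(7*8)*F(j(-2 - 1*0)) = (7*8)*(-2 + (3 + (-2 - 1*0))) = 56*(-2 + (3 + (-2 + 0))) = 56*(-2 + (3 - 2)) = 56*(-2 + 1) = 56*(-1) = -56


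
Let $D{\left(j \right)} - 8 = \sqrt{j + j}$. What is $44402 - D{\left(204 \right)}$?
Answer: $44394 - 2 \sqrt{102} \approx 44374.0$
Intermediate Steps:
$D{\left(j \right)} = 8 + \sqrt{2} \sqrt{j}$ ($D{\left(j \right)} = 8 + \sqrt{j + j} = 8 + \sqrt{2 j} = 8 + \sqrt{2} \sqrt{j}$)
$44402 - D{\left(204 \right)} = 44402 - \left(8 + \sqrt{2} \sqrt{204}\right) = 44402 - \left(8 + \sqrt{2} \cdot 2 \sqrt{51}\right) = 44402 - \left(8 + 2 \sqrt{102}\right) = 44394 - 2 \sqrt{102}$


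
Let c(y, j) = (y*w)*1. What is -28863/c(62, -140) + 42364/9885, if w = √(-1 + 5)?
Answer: -280057619/1225740 ≈ -228.48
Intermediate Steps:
w = 2 (w = √4 = 2)
c(y, j) = 2*y (c(y, j) = (y*2)*1 = (2*y)*1 = 2*y)
-28863/c(62, -140) + 42364/9885 = -28863/(2*62) + 42364/9885 = -28863/124 + 42364*(1/9885) = -28863*1/124 + 42364/9885 = -28863/124 + 42364/9885 = -280057619/1225740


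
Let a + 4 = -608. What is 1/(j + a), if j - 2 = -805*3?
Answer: -1/3025 ≈ -0.00033058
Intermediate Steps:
a = -612 (a = -4 - 608 = -612)
j = -2413 (j = 2 - 805*3 = 2 - 2415 = -2413)
1/(j + a) = 1/(-2413 - 612) = 1/(-3025) = -1/3025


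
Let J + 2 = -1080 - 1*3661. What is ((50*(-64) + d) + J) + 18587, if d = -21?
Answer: 10623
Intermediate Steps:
J = -4743 (J = -2 + (-1080 - 1*3661) = -2 + (-1080 - 3661) = -2 - 4741 = -4743)
((50*(-64) + d) + J) + 18587 = ((50*(-64) - 21) - 4743) + 18587 = ((-3200 - 21) - 4743) + 18587 = (-3221 - 4743) + 18587 = -7964 + 18587 = 10623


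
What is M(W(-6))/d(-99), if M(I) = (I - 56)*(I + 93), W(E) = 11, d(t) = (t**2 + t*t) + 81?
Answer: -520/2187 ≈ -0.23777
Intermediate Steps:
d(t) = 81 + 2*t**2 (d(t) = (t**2 + t**2) + 81 = 2*t**2 + 81 = 81 + 2*t**2)
M(I) = (-56 + I)*(93 + I)
M(W(-6))/d(-99) = (-5208 + 11**2 + 37*11)/(81 + 2*(-99)**2) = (-5208 + 121 + 407)/(81 + 2*9801) = -4680/(81 + 19602) = -4680/19683 = -4680*1/19683 = -520/2187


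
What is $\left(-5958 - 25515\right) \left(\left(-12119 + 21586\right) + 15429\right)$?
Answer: $-783551808$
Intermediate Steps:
$\left(-5958 - 25515\right) \left(\left(-12119 + 21586\right) + 15429\right) = - 31473 \left(9467 + 15429\right) = \left(-31473\right) 24896 = -783551808$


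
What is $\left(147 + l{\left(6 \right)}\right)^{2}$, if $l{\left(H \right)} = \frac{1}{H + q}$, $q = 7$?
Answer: $\frac{3655744}{169} \approx 21632.0$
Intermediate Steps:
$l{\left(H \right)} = \frac{1}{7 + H}$ ($l{\left(H \right)} = \frac{1}{H + 7} = \frac{1}{7 + H}$)
$\left(147 + l{\left(6 \right)}\right)^{2} = \left(147 + \frac{1}{7 + 6}\right)^{2} = \left(147 + \frac{1}{13}\right)^{2} = \left(\frac{1912}{13}\right)^{2} = \frac{3655744}{169}$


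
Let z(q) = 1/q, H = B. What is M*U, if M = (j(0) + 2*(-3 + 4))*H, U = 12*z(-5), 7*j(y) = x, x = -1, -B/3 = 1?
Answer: 468/35 ≈ 13.371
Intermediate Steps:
B = -3 (B = -3*1 = -3)
H = -3
z(q) = 1/q
j(y) = -⅐ (j(y) = (⅐)*(-1) = -⅐)
U = -12/5 (U = 12/(-5) = 12*(-⅕) = -12/5 ≈ -2.4000)
M = -39/7 (M = (-⅐ + 2*(-3 + 4))*(-3) = (-⅐ + 2*1)*(-3) = (-⅐ + 2)*(-3) = (13/7)*(-3) = -39/7 ≈ -5.5714)
M*U = -39/7*(-12/5) = 468/35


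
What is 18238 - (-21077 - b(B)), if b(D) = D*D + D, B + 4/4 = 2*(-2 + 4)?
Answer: 39327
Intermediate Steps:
B = 3 (B = -1 + 2*(-2 + 4) = -1 + 2*2 = -1 + 4 = 3)
b(D) = D + D² (b(D) = D² + D = D + D²)
18238 - (-21077 - b(B)) = 18238 - (-21077 - 3*(1 + 3)) = 18238 - (-21077 - 3*4) = 18238 - (-21077 - 1*12) = 18238 - (-21077 - 12) = 18238 - 1*(-21089) = 18238 + 21089 = 39327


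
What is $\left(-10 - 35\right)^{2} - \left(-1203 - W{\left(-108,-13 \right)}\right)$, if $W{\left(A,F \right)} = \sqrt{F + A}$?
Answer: $3228 + 11 i \approx 3228.0 + 11.0 i$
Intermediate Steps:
$W{\left(A,F \right)} = \sqrt{A + F}$
$\left(-10 - 35\right)^{2} - \left(-1203 - W{\left(-108,-13 \right)}\right) = \left(-10 - 35\right)^{2} + \left(\left(\sqrt{-108 - 13} + 161 \cdot 9\right) - 246\right) = \left(-45\right)^{2} + \left(\left(\sqrt{-121} + 1449\right) - 246\right) = 2025 + \left(\left(11 i + 1449\right) - 246\right) = 2025 + \left(\left(1449 + 11 i\right) - 246\right) = 2025 + \left(1203 + 11 i\right) = 3228 + 11 i$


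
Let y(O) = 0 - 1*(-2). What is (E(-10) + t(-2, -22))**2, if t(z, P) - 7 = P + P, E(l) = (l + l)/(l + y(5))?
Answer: 4761/4 ≈ 1190.3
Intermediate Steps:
y(O) = 2 (y(O) = 0 + 2 = 2)
E(l) = 2*l/(2 + l) (E(l) = (l + l)/(l + 2) = (2*l)/(2 + l) = 2*l/(2 + l))
t(z, P) = 7 + 2*P (t(z, P) = 7 + (P + P) = 7 + 2*P)
(E(-10) + t(-2, -22))**2 = (2*(-10)/(2 - 10) + (7 + 2*(-22)))**2 = (2*(-10)/(-8) + (7 - 44))**2 = (2*(-10)*(-1/8) - 37)**2 = (5/2 - 37)**2 = (-69/2)**2 = 4761/4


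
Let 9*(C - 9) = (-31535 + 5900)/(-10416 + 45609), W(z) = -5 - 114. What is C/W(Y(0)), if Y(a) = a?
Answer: -941666/12563901 ≈ -0.074950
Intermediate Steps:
W(z) = -119
C = 941666/105579 (C = 9 + ((-31535 + 5900)/(-10416 + 45609))/9 = 9 + (-25635/35193)/9 = 9 + (-25635*1/35193)/9 = 9 + (⅑)*(-8545/11731) = 9 - 8545/105579 = 941666/105579 ≈ 8.9191)
C/W(Y(0)) = (941666/105579)/(-119) = (941666/105579)*(-1/119) = -941666/12563901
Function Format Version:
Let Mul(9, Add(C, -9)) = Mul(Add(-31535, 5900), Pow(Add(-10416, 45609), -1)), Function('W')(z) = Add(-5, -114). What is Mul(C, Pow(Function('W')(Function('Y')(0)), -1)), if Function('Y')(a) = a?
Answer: Rational(-941666, 12563901) ≈ -0.074950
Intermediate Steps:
Function('W')(z) = -119
C = Rational(941666, 105579) (C = Add(9, Mul(Rational(1, 9), Mul(Add(-31535, 5900), Pow(Add(-10416, 45609), -1)))) = Add(9, Mul(Rational(1, 9), Mul(-25635, Pow(35193, -1)))) = Add(9, Mul(Rational(1, 9), Mul(-25635, Rational(1, 35193)))) = Add(9, Mul(Rational(1, 9), Rational(-8545, 11731))) = Add(9, Rational(-8545, 105579)) = Rational(941666, 105579) ≈ 8.9191)
Mul(C, Pow(Function('W')(Function('Y')(0)), -1)) = Mul(Rational(941666, 105579), Pow(-119, -1)) = Mul(Rational(941666, 105579), Rational(-1, 119)) = Rational(-941666, 12563901)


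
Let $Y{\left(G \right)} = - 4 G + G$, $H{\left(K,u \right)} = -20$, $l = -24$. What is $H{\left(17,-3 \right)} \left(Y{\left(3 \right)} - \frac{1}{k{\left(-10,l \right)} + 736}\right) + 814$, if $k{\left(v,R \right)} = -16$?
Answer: $\frac{35785}{36} \approx 994.03$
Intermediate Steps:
$Y{\left(G \right)} = - 3 G$
$H{\left(17,-3 \right)} \left(Y{\left(3 \right)} - \frac{1}{k{\left(-10,l \right)} + 736}\right) + 814 = - 20 \left(\left(-3\right) 3 - \frac{1}{-16 + 736}\right) + 814 = - 20 \left(-9 - \frac{1}{720}\right) + 814 = \left(-20\right) \left(- \frac{6481}{720}\right) + 814 = \frac{6481}{36} + 814 = \frac{35785}{36}$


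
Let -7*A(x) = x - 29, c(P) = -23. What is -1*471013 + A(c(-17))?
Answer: -3297039/7 ≈ -4.7101e+5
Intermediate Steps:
A(x) = 29/7 - x/7 (A(x) = -(x - 29)/7 = -(-29 + x)/7 = 29/7 - x/7)
-1*471013 + A(c(-17)) = -1*471013 + (29/7 - ⅐*(-23)) = -471013 + (29/7 + 23/7) = -471013 + 52/7 = -3297039/7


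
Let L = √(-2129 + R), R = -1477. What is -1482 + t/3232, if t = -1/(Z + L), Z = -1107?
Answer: -1962319045071/1324101920 + I*√3606/3972305760 ≈ -1482.0 + 1.5117e-8*I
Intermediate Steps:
L = I*√3606 (L = √(-2129 - 1477) = √(-3606) = I*√3606 ≈ 60.05*I)
t = -1/(-1107 + I*√3606) ≈ 0.00090069 + 4.8859e-5*I
-1482 + t/3232 = -1482 + (369/409685 + I*√3606/1229055)/3232 = -1482 + (369/409685 + I*√3606/1229055)*(1/3232) = -1482 + (369/1324101920 + I*√3606/3972305760) = -1962319045071/1324101920 + I*√3606/3972305760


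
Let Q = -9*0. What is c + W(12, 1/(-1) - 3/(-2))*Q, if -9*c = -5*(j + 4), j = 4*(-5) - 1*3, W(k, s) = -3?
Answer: -95/9 ≈ -10.556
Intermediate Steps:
j = -23 (j = -20 - 3 = -23)
Q = 0
c = -95/9 (c = -(-5)*(-23 + 4)/9 = -(-5)*(-19)/9 = -⅑*95 = -95/9 ≈ -10.556)
c + W(12, 1/(-1) - 3/(-2))*Q = -95/9 - 3*0 = -95/9 + 0 = -95/9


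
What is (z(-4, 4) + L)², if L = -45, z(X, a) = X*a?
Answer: 3721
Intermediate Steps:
(z(-4, 4) + L)² = (-4*4 - 45)² = (-16 - 45)² = (-61)² = 3721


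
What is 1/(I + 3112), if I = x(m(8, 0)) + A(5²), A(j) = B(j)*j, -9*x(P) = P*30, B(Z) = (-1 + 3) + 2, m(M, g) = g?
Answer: 1/3212 ≈ 0.00031133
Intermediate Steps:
B(Z) = 4 (B(Z) = 2 + 2 = 4)
x(P) = -10*P/3 (x(P) = -P*30/9 = -10*P/3)
A(j) = 4*j
I = 100 (I = -10/3*0 + 4*5² = 0 + 4*25 = 0 + 100 = 100)
1/(I + 3112) = 1/(100 + 3112) = 1/3212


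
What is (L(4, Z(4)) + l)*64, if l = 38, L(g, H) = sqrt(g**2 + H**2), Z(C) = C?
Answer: 2432 + 256*sqrt(2) ≈ 2794.0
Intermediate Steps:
L(g, H) = sqrt(H**2 + g**2)
(L(4, Z(4)) + l)*64 = (sqrt(4**2 + 4**2) + 38)*64 = (sqrt(16 + 16) + 38)*64 = (sqrt(32) + 38)*64 = (4*sqrt(2) + 38)*64 = (38 + 4*sqrt(2))*64 = 2432 + 256*sqrt(2)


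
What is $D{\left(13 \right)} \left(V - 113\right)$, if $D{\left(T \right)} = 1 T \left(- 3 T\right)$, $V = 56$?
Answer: $28899$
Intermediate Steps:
$D{\left(T \right)} = - 3 T^{2}$ ($D{\left(T \right)} = T \left(- 3 T\right) = - 3 T^{2}$)
$D{\left(13 \right)} \left(V - 113\right) = - 3 \cdot 13^{2} \left(56 - 113\right) = \left(-3\right) 169 \left(-57\right) = \left(-507\right) \left(-57\right) = 28899$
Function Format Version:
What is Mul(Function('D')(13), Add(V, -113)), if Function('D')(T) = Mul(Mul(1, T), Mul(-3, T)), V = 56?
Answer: 28899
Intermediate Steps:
Function('D')(T) = Mul(-3, Pow(T, 2)) (Function('D')(T) = Mul(T, Mul(-3, T)) = Mul(-3, Pow(T, 2)))
Mul(Function('D')(13), Add(V, -113)) = Mul(Mul(-3, Pow(13, 2)), Add(56, -113)) = Mul(Mul(-3, 169), -57) = Mul(-507, -57) = 28899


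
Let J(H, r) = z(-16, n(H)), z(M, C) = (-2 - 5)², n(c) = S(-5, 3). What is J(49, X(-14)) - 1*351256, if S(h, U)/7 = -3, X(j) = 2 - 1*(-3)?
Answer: -351207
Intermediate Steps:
X(j) = 5 (X(j) = 2 + 3 = 5)
S(h, U) = -21 (S(h, U) = 7*(-3) = -21)
n(c) = -21
z(M, C) = 49 (z(M, C) = (-7)² = 49)
J(H, r) = 49
J(49, X(-14)) - 1*351256 = 49 - 1*351256 = 49 - 351256 = -351207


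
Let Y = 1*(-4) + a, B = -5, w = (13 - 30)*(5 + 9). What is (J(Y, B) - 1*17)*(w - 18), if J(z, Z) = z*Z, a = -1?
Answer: -2048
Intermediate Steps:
w = -238 (w = -17*14 = -238)
Y = -5 (Y = 1*(-4) - 1 = -4 - 1 = -5)
J(z, Z) = Z*z
(J(Y, B) - 1*17)*(w - 18) = (-5*(-5) - 1*17)*(-238 - 18) = (25 - 17)*(-256) = 8*(-256) = -2048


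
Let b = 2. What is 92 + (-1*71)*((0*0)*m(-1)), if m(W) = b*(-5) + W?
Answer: 92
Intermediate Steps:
m(W) = -10 + W (m(W) = 2*(-5) + W = -10 + W)
92 + (-1*71)*((0*0)*m(-1)) = 92 + (-1*71)*((0*0)*(-10 - 1)) = 92 - 0*(-11) = 92 - 71*0 = 92 + 0 = 92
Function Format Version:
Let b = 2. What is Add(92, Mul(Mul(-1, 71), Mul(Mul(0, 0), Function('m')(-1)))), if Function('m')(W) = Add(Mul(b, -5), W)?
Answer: 92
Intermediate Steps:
Function('m')(W) = Add(-10, W) (Function('m')(W) = Add(Mul(2, -5), W) = Add(-10, W))
Add(92, Mul(Mul(-1, 71), Mul(Mul(0, 0), Function('m')(-1)))) = Add(92, Mul(Mul(-1, 71), Mul(Mul(0, 0), Add(-10, -1)))) = Add(92, Mul(-71, Mul(0, -11))) = Add(92, Mul(-71, 0)) = Add(92, 0) = 92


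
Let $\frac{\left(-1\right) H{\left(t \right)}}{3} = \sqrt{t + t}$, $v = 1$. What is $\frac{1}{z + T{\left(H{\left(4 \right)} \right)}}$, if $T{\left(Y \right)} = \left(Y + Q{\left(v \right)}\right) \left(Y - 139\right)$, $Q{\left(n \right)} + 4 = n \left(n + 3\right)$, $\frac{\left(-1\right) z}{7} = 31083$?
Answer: $- \frac{72503}{15769591323} - \frac{278 \sqrt{2}}{15769591323} \approx -4.6226 \cdot 10^{-6}$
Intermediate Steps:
$z = -217581$ ($z = \left(-7\right) 31083 = -217581$)
$H{\left(t \right)} = - 3 \sqrt{2} \sqrt{t}$ ($H{\left(t \right)} = - 3 \sqrt{t + t} = - 3 \sqrt{2 t} = - 3 \sqrt{2} \sqrt{t}$)
$Q{\left(n \right)} = -4 + n \left(3 + n\right)$ ($Q{\left(n \right)} = -4 + n \left(n + 3\right) = -4 + n \left(3 + n\right)$)
$T{\left(Y \right)} = Y \left(-139 + Y\right)$ ($T{\left(Y \right)} = \left(Y + \left(-4 + 1^{2} + 3 \cdot 1\right)\right) \left(Y - 139\right) = \left(Y + \left(-4 + 1 + 3\right)\right) \left(-139 + Y\right) = \left(Y + 0\right) \left(-139 + Y\right) = Y \left(-139 + Y\right)$)
$\frac{1}{z + T{\left(H{\left(4 \right)} \right)}} = \frac{1}{-217581 + - 3 \sqrt{2} \sqrt{4} \left(-139 - 3 \sqrt{2} \sqrt{4}\right)} = \frac{1}{-217581 + \left(-3\right) \sqrt{2} \cdot 2 \left(-139 - 3 \sqrt{2} \cdot 2\right)} = \frac{1}{-217581 + - 6 \sqrt{2} \left(-139 - 6 \sqrt{2}\right)} = \frac{1}{-217581 - 6 \sqrt{2} \left(-139 - 6 \sqrt{2}\right)}$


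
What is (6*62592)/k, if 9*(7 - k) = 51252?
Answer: -1126656/17063 ≈ -66.029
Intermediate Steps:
k = -17063/3 (k = 7 - ⅑*51252 = 7 - 17084/3 = -17063/3 ≈ -5687.7)
(6*62592)/k = (6*62592)/(-17063/3) = 375552*(-3/17063) = -1126656/17063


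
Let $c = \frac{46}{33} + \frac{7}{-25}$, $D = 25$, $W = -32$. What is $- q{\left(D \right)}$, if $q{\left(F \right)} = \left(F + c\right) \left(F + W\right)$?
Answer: $\frac{150808}{825} \approx 182.8$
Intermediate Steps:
$c = \frac{919}{825}$ ($c = 46 \cdot \frac{1}{33} + 7 \left(- \frac{1}{25}\right) = \frac{46}{33} - \frac{7}{25} = \frac{919}{825} \approx 1.1139$)
$q{\left(F \right)} = \left(-32 + F\right) \left(\frac{919}{825} + F\right)$ ($q{\left(F \right)} = \left(F + \frac{919}{825}\right) \left(F - 32\right) = \left(\frac{919}{825} + F\right) \left(-32 + F\right) = \left(-32 + F\right) \left(\frac{919}{825} + F\right)$)
$- q{\left(D \right)} = - (- \frac{29408}{825} + 25^{2} - \frac{25481}{33}) = - (- \frac{29408}{825} + 625 - \frac{25481}{33}) = \left(-1\right) \left(- \frac{150808}{825}\right) = \frac{150808}{825}$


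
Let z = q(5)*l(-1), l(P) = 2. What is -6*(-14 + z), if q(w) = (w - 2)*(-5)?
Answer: 264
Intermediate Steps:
q(w) = 10 - 5*w (q(w) = (-2 + w)*(-5) = 10 - 5*w)
z = -30 (z = (10 - 5*5)*2 = (10 - 25)*2 = -15*2 = -30)
-6*(-14 + z) = -6*(-14 - 30) = -6*(-44) = 264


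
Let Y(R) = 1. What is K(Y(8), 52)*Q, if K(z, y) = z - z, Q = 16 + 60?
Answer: 0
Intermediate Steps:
Q = 76
K(z, y) = 0
K(Y(8), 52)*Q = 0*76 = 0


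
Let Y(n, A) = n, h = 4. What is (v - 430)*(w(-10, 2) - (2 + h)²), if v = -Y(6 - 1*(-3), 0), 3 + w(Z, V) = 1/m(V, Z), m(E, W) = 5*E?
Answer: 170771/10 ≈ 17077.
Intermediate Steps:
w(Z, V) = -3 + 1/(5*V)
v = -9 (v = -(6 - 1*(-3)) = -(6 + 3) = -1*9 = -9)
(v - 430)*(w(-10, 2) - (2 + h)²) = (-9 - 430)*((-3 + (⅕)/2) - (2 + 4)²) = -439*((-3 + (⅕)*(½)) - 1*6²) = -439*((-3 + ⅒) - 1*36) = -439*(-29/10 - 36) = -439*(-389/10) = 170771/10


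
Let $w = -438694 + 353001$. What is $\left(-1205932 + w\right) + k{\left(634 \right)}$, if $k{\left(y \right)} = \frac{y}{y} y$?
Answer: $-1290991$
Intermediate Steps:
$k{\left(y \right)} = y$ ($k{\left(y \right)} = 1 y = y$)
$w = -85693$
$\left(-1205932 + w\right) + k{\left(634 \right)} = \left(-1205932 - 85693\right) + 634 = -1291625 + 634 = -1290991$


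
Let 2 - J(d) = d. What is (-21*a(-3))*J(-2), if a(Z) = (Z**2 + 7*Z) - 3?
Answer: 1260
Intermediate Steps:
J(d) = 2 - d
a(Z) = -3 + Z**2 + 7*Z
(-21*a(-3))*J(-2) = (-21*(-3 + (-3)**2 + 7*(-3)))*(2 - 1*(-2)) = (-21*(-3 + 9 - 21))*(2 + 2) = -21*(-15)*4 = 315*4 = 1260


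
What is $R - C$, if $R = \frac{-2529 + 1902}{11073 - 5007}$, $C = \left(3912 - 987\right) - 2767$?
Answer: $- \frac{319685}{2022} \approx -158.1$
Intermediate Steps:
$C = 158$ ($C = 2925 - 2767 = 158$)
$R = - \frac{209}{2022}$ ($R = - \frac{627}{6066} = \left(-627\right) \frac{1}{6066} = - \frac{209}{2022} \approx -0.10336$)
$R - C = - \frac{209}{2022} - 158 = - \frac{319685}{2022}$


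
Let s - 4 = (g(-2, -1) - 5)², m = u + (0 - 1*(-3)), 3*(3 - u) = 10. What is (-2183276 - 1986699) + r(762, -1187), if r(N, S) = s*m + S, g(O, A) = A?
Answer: -12513166/3 ≈ -4.1711e+6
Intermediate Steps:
u = -⅓ (u = 3 - ⅓*10 = 3 - 10/3 = -⅓ ≈ -0.33333)
m = 8/3 (m = -⅓ + (0 - 1*(-3)) = -⅓ + (0 + 3) = -⅓ + 3 = 8/3 ≈ 2.6667)
s = 40 (s = 4 + (-1 - 5)² = 4 + (-6)² = 4 + 36 = 40)
r(N, S) = 320/3 + S (r(N, S) = 40*(8/3) + S = 320/3 + S)
(-2183276 - 1986699) + r(762, -1187) = (-2183276 - 1986699) + (320/3 - 1187) = -4169975 - 3241/3 = -12513166/3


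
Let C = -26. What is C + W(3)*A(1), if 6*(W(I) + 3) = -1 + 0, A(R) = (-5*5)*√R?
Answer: 319/6 ≈ 53.167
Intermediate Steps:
A(R) = -25*√R
W(I) = -19/6 (W(I) = -3 + (-1 + 0)/6 = -3 + (⅙)*(-1) = -3 - ⅙ = -19/6)
C + W(3)*A(1) = -26 - (-475)*√1/6 = -26 - (-475)/6 = -26 - 19/6*(-25) = -26 + 475/6 = 319/6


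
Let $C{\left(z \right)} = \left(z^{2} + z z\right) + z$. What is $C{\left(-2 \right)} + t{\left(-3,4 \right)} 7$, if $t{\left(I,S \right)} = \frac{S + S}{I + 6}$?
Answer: $\frac{74}{3} \approx 24.667$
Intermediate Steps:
$t{\left(I,S \right)} = \frac{2 S}{6 + I}$
$C{\left(z \right)} = z + 2 z^{2}$ ($C{\left(z \right)} = \left(z^{2} + z^{2}\right) + z = 2 z^{2} + z = z + 2 z^{2}$)
$C{\left(-2 \right)} + t{\left(-3,4 \right)} 7 = - 2 \left(1 + 2 \left(-2\right)\right) + 2 \cdot 4 \frac{1}{6 - 3} \cdot 7 = - 2 \left(1 - 4\right) + 2 \cdot 4 \cdot \frac{1}{3} \cdot 7 = \left(-2\right) \left(-3\right) + 2 \cdot 4 \cdot \frac{1}{3} \cdot 7 = 6 + \frac{8}{3} \cdot 7 = 6 + \frac{56}{3} = \frac{74}{3}$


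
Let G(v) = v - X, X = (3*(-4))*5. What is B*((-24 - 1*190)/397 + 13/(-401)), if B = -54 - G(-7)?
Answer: 9734325/159197 ≈ 61.146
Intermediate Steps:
X = -60 (X = -12*5 = -60)
G(v) = 60 + v (G(v) = v - 1*(-60) = v + 60 = 60 + v)
B = -107 (B = -54 - (60 - 7) = -54 - 1*53 = -54 - 53 = -107)
B*((-24 - 1*190)/397 + 13/(-401)) = -107*((-24 - 1*190)/397 + 13/(-401)) = -107*((-24 - 190)*(1/397) + 13*(-1/401)) = -107*(-214*1/397 - 13/401) = -107*(-214/397 - 13/401) = -107*(-90975/159197) = 9734325/159197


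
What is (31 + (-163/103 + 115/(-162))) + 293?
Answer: 5368013/16686 ≈ 321.71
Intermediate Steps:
(31 + (-163/103 + 115/(-162))) + 293 = (31 + (-163*1/103 + 115*(-1/162))) + 293 = (31 + (-163/103 - 115/162)) + 293 = (31 - 38251/16686) + 293 = 479015/16686 + 293 = 5368013/16686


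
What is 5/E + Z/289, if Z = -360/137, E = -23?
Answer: -206245/910639 ≈ -0.22648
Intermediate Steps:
Z = -360/137 (Z = -360*1/137 = -360/137 ≈ -2.6277)
5/E + Z/289 = 5/(-23) - 360/137/289 = 5*(-1/23) - 360/137*1/289 = -5/23 - 360/39593 = -206245/910639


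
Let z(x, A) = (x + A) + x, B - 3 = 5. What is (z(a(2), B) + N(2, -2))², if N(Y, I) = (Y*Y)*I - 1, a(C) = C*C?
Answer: 49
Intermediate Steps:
a(C) = C²
B = 8 (B = 3 + 5 = 8)
N(Y, I) = -1 + I*Y² (N(Y, I) = Y²*I - 1 = I*Y² - 1 = -1 + I*Y²)
z(x, A) = A + 2*x (z(x, A) = (A + x) + x = A + 2*x)
(z(a(2), B) + N(2, -2))² = ((8 + 2*2²) + (-1 - 2*2²))² = ((8 + 2*4) + (-1 - 2*4))² = ((8 + 8) + (-1 - 8))² = (16 - 9)² = 7² = 49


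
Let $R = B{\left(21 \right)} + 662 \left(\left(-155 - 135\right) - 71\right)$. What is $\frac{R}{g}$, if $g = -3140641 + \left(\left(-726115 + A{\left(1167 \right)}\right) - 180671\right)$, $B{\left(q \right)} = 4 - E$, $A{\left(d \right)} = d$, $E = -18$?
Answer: $\frac{11948}{202313} \approx 0.059057$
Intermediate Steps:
$B{\left(q \right)} = 22$ ($B{\left(q \right)} = 4 - -18 = 4 + 18 = 22$)
$R = -238960$ ($R = 22 + 662 \left(\left(-155 - 135\right) - 71\right) = 22 + 662 \left(-290 - 71\right) = 22 + 662 \left(-361\right) = 22 - 238982 = -238960$)
$g = -4046260$ ($g = -3140641 + \left(\left(-726115 + 1167\right) - 180671\right) = -3140641 - 905619 = -4046260$)
$\frac{R}{g} = - \frac{238960}{-4046260} = \left(-238960\right) \left(- \frac{1}{4046260}\right) = \frac{11948}{202313}$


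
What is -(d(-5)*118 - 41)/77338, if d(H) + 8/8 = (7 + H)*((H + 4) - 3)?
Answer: 1103/77338 ≈ 0.014262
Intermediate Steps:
d(H) = -1 + (1 + H)*(7 + H) (d(H) = -1 + (7 + H)*((H + 4) - 3) = -1 + (7 + H)*((4 + H) - 3) = -1 + (7 + H)*(1 + H) = -1 + (1 + H)*(7 + H))
-(d(-5)*118 - 41)/77338 = -((6 + (-5)**2 + 8*(-5))*118 - 41)/77338 = -((6 + 25 - 40)*118 - 41)/77338 = -(-9*118 - 41)/77338 = -(-1062 - 41)/77338 = -(-1103)/77338 = -1*(-1103/77338) = 1103/77338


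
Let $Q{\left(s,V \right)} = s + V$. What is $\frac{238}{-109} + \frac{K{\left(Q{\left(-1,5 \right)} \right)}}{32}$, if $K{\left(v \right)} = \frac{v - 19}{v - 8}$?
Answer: $- \frac{28829}{13952} \approx -2.0663$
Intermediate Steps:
$Q{\left(s,V \right)} = V + s$
$K{\left(v \right)} = \frac{-19 + v}{-8 + v}$
$\frac{238}{-109} + \frac{K{\left(Q{\left(-1,5 \right)} \right)}}{32} = \frac{238}{-109} + \frac{\frac{1}{-8 + \left(5 - 1\right)} \left(-19 + \left(5 - 1\right)\right)}{32} = 238 \left(- \frac{1}{109}\right) + \frac{-19 + 4}{-8 + 4} \cdot \frac{1}{32} = - \frac{238}{109} + \frac{1}{-4} \left(-15\right) \frac{1}{32} = - \frac{238}{109} + \left(- \frac{1}{4}\right) \left(-15\right) \frac{1}{32} = - \frac{238}{109} + \frac{15}{4} \cdot \frac{1}{32} = - \frac{238}{109} + \frac{15}{128} = - \frac{28829}{13952}$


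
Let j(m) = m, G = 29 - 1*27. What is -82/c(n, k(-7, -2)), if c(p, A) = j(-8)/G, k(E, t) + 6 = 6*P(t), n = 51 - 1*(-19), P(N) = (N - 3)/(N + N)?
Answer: 41/2 ≈ 20.500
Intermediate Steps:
P(N) = (-3 + N)/(2*N) (P(N) = (-3 + N)/((2*N)) = (-3 + N)*(1/(2*N)) = (-3 + N)/(2*N))
G = 2 (G = 29 - 27 = 2)
n = 70 (n = 51 + 19 = 70)
k(E, t) = -6 + 3*(-3 + t)/t (k(E, t) = -6 + 6*((-3 + t)/(2*t)) = -6 + 3*(-3 + t)/t)
c(p, A) = -4 (c(p, A) = -8/2 = -8*1/2 = -4)
-82/c(n, k(-7, -2)) = -82/(-4) = -82*(-1/4) = 41/2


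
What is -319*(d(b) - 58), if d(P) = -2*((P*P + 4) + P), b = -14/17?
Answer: 6057810/289 ≈ 20961.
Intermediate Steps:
b = -14/17 (b = -14*1/17 = -14/17 ≈ -0.82353)
d(P) = -8 - 2*P - 2*P² (d(P) = -2*((P² + 4) + P) = -2*((4 + P²) + P) = -2*(4 + P + P²) = -8 - 2*P - 2*P²)
-319*(d(b) - 58) = -319*((-8 - 2*(-14/17) - 2*(-14/17)²) - 58) = -319*((-8 + 28/17 - 2*196/289) - 58) = -319*((-8 + 28/17 - 392/289) - 58) = -319*(-2228/289 - 58) = -319*(-18990/289) = 6057810/289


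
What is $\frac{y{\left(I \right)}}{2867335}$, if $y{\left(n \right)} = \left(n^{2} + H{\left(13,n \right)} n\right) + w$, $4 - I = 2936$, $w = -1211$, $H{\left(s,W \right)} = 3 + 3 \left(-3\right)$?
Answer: $\frac{1722601}{573467} \approx 3.0038$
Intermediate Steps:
$H{\left(s,W \right)} = -6$ ($H{\left(s,W \right)} = 3 - 9 = -6$)
$I = -2932$ ($I = 4 - 2936 = -2932$)
$y{\left(n \right)} = -1211 + n^{2} - 6 n$ ($y{\left(n \right)} = \left(n^{2} - 6 n\right) - 1211 = -1211 + n^{2} - 6 n$)
$\frac{y{\left(I \right)}}{2867335} = \frac{-1211 + \left(-2932\right)^{2} - -17592}{2867335} = \left(-1211 + 8596624 + 17592\right) \frac{1}{2867335} = 8613005 \cdot \frac{1}{2867335} = \frac{1722601}{573467}$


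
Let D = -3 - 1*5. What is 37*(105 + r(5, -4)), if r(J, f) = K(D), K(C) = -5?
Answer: 3700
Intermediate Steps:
D = -8 (D = -3 - 5 = -8)
r(J, f) = -5
37*(105 + r(5, -4)) = 37*(105 - 5) = 37*100 = 3700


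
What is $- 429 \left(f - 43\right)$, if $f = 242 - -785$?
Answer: $-422136$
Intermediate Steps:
$f = 1027$ ($f = 242 + 785 = 1027$)
$- 429 \left(f - 43\right) = - 429 \left(1027 - 43\right) = \left(-429\right) 984 = -422136$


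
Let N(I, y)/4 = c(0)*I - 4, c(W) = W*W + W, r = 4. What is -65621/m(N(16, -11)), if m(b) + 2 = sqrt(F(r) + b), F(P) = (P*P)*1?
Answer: 65621/2 ≈ 32811.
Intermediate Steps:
F(P) = P**2 (F(P) = P**2*1 = P**2)
c(W) = W + W**2 (c(W) = W**2 + W = W + W**2)
N(I, y) = -16 (N(I, y) = 4*((0*(1 + 0))*I - 4) = 4*((0*1)*I - 4) = 4*(0*I - 4) = 4*(0 - 4) = 4*(-4) = -16)
m(b) = -2 + sqrt(16 + b) (m(b) = -2 + sqrt(4**2 + b) = -2 + sqrt(16 + b))
-65621/m(N(16, -11)) = -65621/(-2 + sqrt(16 - 16)) = -65621/(-2 + sqrt(0)) = -65621/(-2 + 0) = -65621/(-2) = -65621*(-1/2) = 65621/2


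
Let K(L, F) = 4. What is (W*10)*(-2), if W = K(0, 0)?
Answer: -80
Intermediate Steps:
W = 4
(W*10)*(-2) = (4*10)*(-2) = 40*(-2) = -80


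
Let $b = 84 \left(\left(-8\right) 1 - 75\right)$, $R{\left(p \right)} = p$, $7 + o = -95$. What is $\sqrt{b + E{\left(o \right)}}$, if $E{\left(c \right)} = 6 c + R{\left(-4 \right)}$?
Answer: $2 i \sqrt{1897} \approx 87.109 i$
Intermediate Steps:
$o = -102$ ($o = -7 - 95 = -102$)
$E{\left(c \right)} = -4 + 6 c$ ($E{\left(c \right)} = 6 c - 4 = -4 + 6 c$)
$b = -6972$ ($b = 84 \left(-8 - 75\right) = 84 \left(-83\right) = -6972$)
$\sqrt{b + E{\left(o \right)}} = \sqrt{-6972 + \left(-4 + 6 \left(-102\right)\right)} = \sqrt{-6972 - 616} = \sqrt{-7588} = 2 i \sqrt{1897}$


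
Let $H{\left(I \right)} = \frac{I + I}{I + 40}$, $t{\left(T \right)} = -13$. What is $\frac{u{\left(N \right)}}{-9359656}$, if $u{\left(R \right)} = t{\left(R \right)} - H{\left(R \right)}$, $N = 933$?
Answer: $\frac{14515}{9106945288} \approx 1.5938 \cdot 10^{-6}$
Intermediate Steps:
$H{\left(I \right)} = \frac{2 I}{40 + I}$
$u{\left(R \right)} = -13 - \frac{2 R}{40 + R}$
$\frac{u{\left(N \right)}}{-9359656} = \frac{5 \frac{1}{40 + 933} \left(-104 - 2799\right)}{-9359656} = \frac{5 \left(-104 - 2799\right)}{973} \left(- \frac{1}{9359656}\right) = 5 \cdot \frac{1}{973} \left(-2903\right) \left(- \frac{1}{9359656}\right) = \left(- \frac{14515}{973}\right) \left(- \frac{1}{9359656}\right) = \frac{14515}{9106945288}$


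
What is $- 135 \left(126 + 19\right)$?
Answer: $-19575$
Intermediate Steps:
$- 135 \left(126 + 19\right) = \left(-135\right) 145 = -19575$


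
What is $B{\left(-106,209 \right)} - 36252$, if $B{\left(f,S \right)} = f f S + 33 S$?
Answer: $2318969$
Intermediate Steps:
$B{\left(f,S \right)} = 33 S + S f^{2}$ ($B{\left(f,S \right)} = f^{2} S + 33 S = S f^{2} + 33 S = 33 S + S f^{2}$)
$B{\left(-106,209 \right)} - 36252 = 209 \left(33 + \left(-106\right)^{2}\right) - 36252 = 209 \left(33 + 11236\right) - 36252 = 209 \cdot 11269 - 36252 = 2355221 - 36252 = 2318969$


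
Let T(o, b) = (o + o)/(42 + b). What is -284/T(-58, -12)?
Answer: 2130/29 ≈ 73.448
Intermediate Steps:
T(o, b) = 2*o/(42 + b) (T(o, b) = (2*o)/(42 + b) = 2*o/(42 + b))
-284/T(-58, -12) = -284/(2*(-58)/(42 - 12)) = -284/(2*(-58)/30) = -284/(2*(-58)*(1/30)) = -284/(-58/15) = -284*(-15/58) = 2130/29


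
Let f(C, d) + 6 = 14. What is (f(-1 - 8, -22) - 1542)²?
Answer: 2353156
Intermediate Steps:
f(C, d) = 8 (f(C, d) = -6 + 14 = 8)
(f(-1 - 8, -22) - 1542)² = (8 - 1542)² = (-1534)² = 2353156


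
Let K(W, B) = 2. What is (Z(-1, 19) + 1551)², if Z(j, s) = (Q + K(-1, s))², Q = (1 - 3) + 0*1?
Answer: 2405601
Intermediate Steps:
Q = -2 (Q = -2 + 0 = -2)
Z(j, s) = 0 (Z(j, s) = (-2 + 2)² = 0² = 0)
(Z(-1, 19) + 1551)² = (0 + 1551)² = 1551² = 2405601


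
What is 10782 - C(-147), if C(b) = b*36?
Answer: 16074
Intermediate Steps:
C(b) = 36*b
10782 - C(-147) = 10782 - 36*(-147) = 10782 - 1*(-5292) = 10782 + 5292 = 16074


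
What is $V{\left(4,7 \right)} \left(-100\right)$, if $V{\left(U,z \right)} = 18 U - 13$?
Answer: $-5900$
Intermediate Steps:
$V{\left(U,z \right)} = -13 + 18 U$
$V{\left(4,7 \right)} \left(-100\right) = \left(-13 + 18 \cdot 4\right) \left(-100\right) = \left(-13 + 72\right) \left(-100\right) = 59 \left(-100\right) = -5900$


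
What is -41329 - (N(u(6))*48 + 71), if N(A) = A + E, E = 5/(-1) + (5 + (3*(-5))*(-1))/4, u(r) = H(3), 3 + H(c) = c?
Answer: -41400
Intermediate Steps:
H(c) = -3 + c
u(r) = 0 (u(r) = -3 + 3 = 0)
E = 0 (E = 5*(-1) + (5 - 15*(-1))*(¼) = -5 + (5 + 15)*(¼) = -5 + 20*(¼) = -5 + 5 = 0)
N(A) = A (N(A) = A + 0 = A)
-41329 - (N(u(6))*48 + 71) = -41329 - (0*48 + 71) = -41329 - (0 + 71) = -41329 - 1*71 = -41329 - 71 = -41400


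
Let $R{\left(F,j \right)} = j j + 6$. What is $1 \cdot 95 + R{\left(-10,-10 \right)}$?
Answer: $201$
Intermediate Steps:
$R{\left(F,j \right)} = 6 + j^{2}$ ($R{\left(F,j \right)} = j^{2} + 6 = 6 + j^{2}$)
$1 \cdot 95 + R{\left(-10,-10 \right)} = 1 \cdot 95 + \left(6 + \left(-10\right)^{2}\right) = 95 + \left(6 + 100\right) = 95 + 106 = 201$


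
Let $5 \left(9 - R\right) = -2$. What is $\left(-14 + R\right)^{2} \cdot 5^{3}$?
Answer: $2645$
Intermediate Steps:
$R = \frac{47}{5}$ ($R = 9 - - \frac{2}{5} = 9 + \frac{2}{5} = \frac{47}{5} \approx 9.4$)
$\left(-14 + R\right)^{2} \cdot 5^{3} = \left(-14 + \frac{47}{5}\right)^{2} \cdot 5^{3} = \left(- \frac{23}{5}\right)^{2} \cdot 125 = \frac{529}{25} \cdot 125 = 2645$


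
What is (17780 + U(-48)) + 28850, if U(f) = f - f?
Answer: 46630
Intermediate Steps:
U(f) = 0
(17780 + U(-48)) + 28850 = (17780 + 0) + 28850 = 17780 + 28850 = 46630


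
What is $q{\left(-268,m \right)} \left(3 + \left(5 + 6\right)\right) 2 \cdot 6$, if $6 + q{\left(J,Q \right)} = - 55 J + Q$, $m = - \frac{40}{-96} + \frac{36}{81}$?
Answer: $\frac{7426370}{3} \approx 2.4755 \cdot 10^{6}$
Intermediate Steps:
$m = \frac{31}{36}$ ($m = \left(-40\right) \left(- \frac{1}{96}\right) + 36 \cdot \frac{1}{81} = \frac{5}{12} + \frac{4}{9} = \frac{31}{36} \approx 0.86111$)
$q{\left(J,Q \right)} = -6 + Q - 55 J$ ($q{\left(J,Q \right)} = -6 - \left(- Q + 55 J\right) = -6 + Q - 55 J$)
$q{\left(-268,m \right)} \left(3 + \left(5 + 6\right)\right) 2 \cdot 6 = \left(-6 + \frac{31}{36} - -14740\right) \left(3 + \left(5 + 6\right)\right) 2 \cdot 6 = \left(-6 + \frac{31}{36} + 14740\right) \left(3 + 11\right) 2 \cdot 6 = \frac{530455 \cdot 14 \cdot 2 \cdot 6}{36} = \frac{530455 \cdot 28 \cdot 6}{36} = \frac{530455}{36} \cdot 168 = \frac{7426370}{3}$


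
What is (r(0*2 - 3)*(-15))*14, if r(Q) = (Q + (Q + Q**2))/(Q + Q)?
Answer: 105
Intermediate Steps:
r(Q) = (Q**2 + 2*Q)/(2*Q) (r(Q) = (Q**2 + 2*Q)/((2*Q)) = (Q**2 + 2*Q)*(1/(2*Q)) = (Q**2 + 2*Q)/(2*Q))
(r(0*2 - 3)*(-15))*14 = ((1 + (0*2 - 3)/2)*(-15))*14 = ((1 + (0 - 3)/2)*(-15))*14 = ((1 + (1/2)*(-3))*(-15))*14 = ((1 - 3/2)*(-15))*14 = -1/2*(-15)*14 = (15/2)*14 = 105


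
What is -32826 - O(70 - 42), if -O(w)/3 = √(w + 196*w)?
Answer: -32826 + 6*√1379 ≈ -32603.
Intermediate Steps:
O(w) = -3*√197*√w (O(w) = -3*√(w + 196*w) = -3*√197*√w)
-32826 - O(70 - 42) = -32826 - (-3)*√197*√(70 - 42) = -32826 - (-3)*√197*√28 = -32826 - (-3)*√197*2*√7 = -32826 - (-6)*√1379 = -32826 + 6*√1379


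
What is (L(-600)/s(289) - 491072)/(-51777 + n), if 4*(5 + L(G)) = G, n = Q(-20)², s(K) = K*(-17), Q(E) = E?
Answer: 2412636581/252415201 ≈ 9.5582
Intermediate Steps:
s(K) = -17*K
n = 400 (n = (-20)² = 400)
L(G) = -5 + G/4
(L(-600)/s(289) - 491072)/(-51777 + n) = ((-5 + (¼)*(-600))/((-17*289)) - 491072)/(-51777 + 400) = ((-5 - 150)/(-4913) - 491072)/(-51377) = (-155*(-1/4913) - 491072)*(-1/51377) = (155/4913 - 491072)*(-1/51377) = -2412636581/4913*(-1/51377) = 2412636581/252415201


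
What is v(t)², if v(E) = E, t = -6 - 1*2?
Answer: 64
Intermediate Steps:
t = -8 (t = -6 - 2 = -8)
v(t)² = (-8)² = 64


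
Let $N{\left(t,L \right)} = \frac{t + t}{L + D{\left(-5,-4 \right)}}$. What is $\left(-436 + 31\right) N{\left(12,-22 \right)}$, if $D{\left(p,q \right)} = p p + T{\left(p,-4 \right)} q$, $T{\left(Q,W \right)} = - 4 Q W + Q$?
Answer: $- \frac{9720}{343} \approx -28.338$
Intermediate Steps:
$T{\left(Q,W \right)} = Q - 4 Q W$ ($T{\left(Q,W \right)} = - 4 Q W + Q = Q - 4 Q W$)
$D{\left(p,q \right)} = p^{2} + 17 p q$ ($D{\left(p,q \right)} = p p + p \left(1 - -16\right) q = p^{2} + p \left(1 + 16\right) q = p^{2} + p 17 q = p^{2} + 17 p q$)
$N{\left(t,L \right)} = \frac{2 t}{365 + L}$ ($N{\left(t,L \right)} = \frac{t + t}{L - 5 \left(-5 + 17 \left(-4\right)\right)} = \frac{2 t}{L - 5 \left(-5 - 68\right)} = \frac{2 t}{L - -365} = \frac{2 t}{L + 365} = \frac{2 t}{365 + L}$)
$\left(-436 + 31\right) N{\left(12,-22 \right)} = \left(-436 + 31\right) 2 \cdot 12 \frac{1}{365 - 22} = - 405 \cdot 2 \cdot 12 \cdot \frac{1}{343} = \left(-405\right) \frac{24}{343} = - \frac{9720}{343}$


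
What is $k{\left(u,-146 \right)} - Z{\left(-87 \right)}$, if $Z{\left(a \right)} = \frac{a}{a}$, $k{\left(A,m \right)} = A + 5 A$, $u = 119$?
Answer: $713$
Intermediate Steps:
$k{\left(A,m \right)} = 6 A$
$Z{\left(a \right)} = 1$
$k{\left(u,-146 \right)} - Z{\left(-87 \right)} = 6 \cdot 119 - 1 = 714 - 1 = 713$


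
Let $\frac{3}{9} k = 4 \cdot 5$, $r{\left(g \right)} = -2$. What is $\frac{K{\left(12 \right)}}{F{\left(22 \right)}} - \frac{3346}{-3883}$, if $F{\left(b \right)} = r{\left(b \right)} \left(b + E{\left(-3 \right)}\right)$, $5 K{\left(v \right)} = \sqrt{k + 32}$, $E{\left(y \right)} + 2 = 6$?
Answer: $\frac{3346}{3883} - \frac{\sqrt{23}}{130} \approx 0.82481$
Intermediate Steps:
$k = 60$ ($k = 3 \cdot 4 \cdot 5 = 3 \cdot 20 = 60$)
$E{\left(y \right)} = 4$ ($E{\left(y \right)} = -2 + 6 = 4$)
$K{\left(v \right)} = \frac{2 \sqrt{23}}{5}$ ($K{\left(v \right)} = \frac{\sqrt{60 + 32}}{5} = \frac{\sqrt{92}}{5} = \frac{2 \sqrt{23}}{5}$)
$F{\left(b \right)} = -8 - 2 b$ ($F{\left(b \right)} = - 2 \left(b + 4\right) = - 2 \left(4 + b\right) = -8 - 2 b$)
$\frac{K{\left(12 \right)}}{F{\left(22 \right)}} - \frac{3346}{-3883} = \frac{\frac{2}{5} \sqrt{23}}{-8 - 44} - \frac{3346}{-3883} = \frac{\frac{2}{5} \sqrt{23}}{-8 - 44} - - \frac{3346}{3883} = \frac{\frac{2}{5} \sqrt{23}}{-52} + \frac{3346}{3883} = \frac{2 \sqrt{23}}{5} \left(- \frac{1}{52}\right) + \frac{3346}{3883} = - \frac{\sqrt{23}}{130} + \frac{3346}{3883} = \frac{3346}{3883} - \frac{\sqrt{23}}{130}$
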